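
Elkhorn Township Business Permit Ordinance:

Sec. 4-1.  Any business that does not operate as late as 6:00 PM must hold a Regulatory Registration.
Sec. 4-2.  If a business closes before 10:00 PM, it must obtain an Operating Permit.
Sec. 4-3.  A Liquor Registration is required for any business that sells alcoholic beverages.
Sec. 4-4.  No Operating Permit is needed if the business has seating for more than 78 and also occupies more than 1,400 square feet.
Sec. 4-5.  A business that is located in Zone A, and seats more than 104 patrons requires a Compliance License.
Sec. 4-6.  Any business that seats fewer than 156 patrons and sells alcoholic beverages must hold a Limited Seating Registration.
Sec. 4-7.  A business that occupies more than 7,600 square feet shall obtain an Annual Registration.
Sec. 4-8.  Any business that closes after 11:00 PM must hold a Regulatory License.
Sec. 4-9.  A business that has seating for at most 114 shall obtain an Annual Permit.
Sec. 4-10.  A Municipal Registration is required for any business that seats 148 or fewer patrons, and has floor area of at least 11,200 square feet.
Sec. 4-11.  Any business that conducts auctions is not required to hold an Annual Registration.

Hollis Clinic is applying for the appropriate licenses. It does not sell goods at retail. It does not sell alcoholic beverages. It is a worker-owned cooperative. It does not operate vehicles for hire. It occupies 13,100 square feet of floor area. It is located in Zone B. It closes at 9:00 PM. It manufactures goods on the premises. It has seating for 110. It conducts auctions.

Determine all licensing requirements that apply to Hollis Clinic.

Annual Permit, Municipal Registration

Sec. 4-1. closes 9:00 PM, after 6:00 PM → Regulatory Registration not required.
Sec. 4-2. closes 9:00 PM, at/before 10:00 PM → Operating Permit required.
Sec. 4-3. does not sell alcoholic beverages → Liquor Registration not required.
Sec. 4-4. seating 110 > 78; floor area 13,100 square feet > 1,400 square feet → exempt from Operating Permit.
Sec. 4-5. is located in Zone B (not: is located in Zone A); seating 110 > 104 → Compliance License not required.
Sec. 4-6. seating 110 < 156; does not sell alcoholic beverages → Limited Seating Registration not required.
Sec. 4-7. floor area 13,100 square feet > 7,600 square feet → Annual Registration required.
Sec. 4-8. closes 9:00 PM, at/before 11:00 PM → Regulatory License not required.
Sec. 4-9. seating 110 ≤ 114 → Annual Permit required.
Sec. 4-10. seating 110 ≤ 148; floor area 13,100 square feet ≥ 11,200 square feet → Municipal Registration required.
Sec. 4-11. conducts auctions → exempt from Annual Registration.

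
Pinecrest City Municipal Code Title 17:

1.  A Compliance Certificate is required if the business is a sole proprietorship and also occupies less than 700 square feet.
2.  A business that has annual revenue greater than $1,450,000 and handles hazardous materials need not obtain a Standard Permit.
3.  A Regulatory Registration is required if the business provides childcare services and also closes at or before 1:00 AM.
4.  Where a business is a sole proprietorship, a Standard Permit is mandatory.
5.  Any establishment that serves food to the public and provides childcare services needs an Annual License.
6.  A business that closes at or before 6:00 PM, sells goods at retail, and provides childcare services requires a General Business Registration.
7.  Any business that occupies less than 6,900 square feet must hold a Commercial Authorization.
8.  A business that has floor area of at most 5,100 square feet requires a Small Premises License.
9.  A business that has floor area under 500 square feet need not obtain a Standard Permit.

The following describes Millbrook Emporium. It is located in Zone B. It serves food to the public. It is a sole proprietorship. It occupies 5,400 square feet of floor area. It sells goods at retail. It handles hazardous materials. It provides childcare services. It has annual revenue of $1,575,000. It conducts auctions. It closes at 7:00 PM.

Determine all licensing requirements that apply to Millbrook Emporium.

1. is a sole proprietorship; floor area 5,400 square feet ≥ 700 square feet → Compliance Certificate not required.
2. revenue $1,575,000 > $1,450,000; handles hazardous materials → exempt from Standard Permit.
3. provides childcare services; closes 7:00 PM, at/before 1:00 AM → Regulatory Registration required.
4. is a sole proprietorship → Standard Permit required.
5. serves food to the public; provides childcare services → Annual License required.
6. closes 7:00 PM, after 6:00 PM; sells goods at retail; provides childcare services → General Business Registration not required.
7. floor area 5,400 square feet < 6,900 square feet → Commercial Authorization required.
8. floor area 5,400 square feet > 5,100 square feet → Small Premises License not required.
9. floor area 5,400 square feet ≥ 500 square feet → Standard Permit exemption does not apply.

Annual License, Commercial Authorization, Regulatory Registration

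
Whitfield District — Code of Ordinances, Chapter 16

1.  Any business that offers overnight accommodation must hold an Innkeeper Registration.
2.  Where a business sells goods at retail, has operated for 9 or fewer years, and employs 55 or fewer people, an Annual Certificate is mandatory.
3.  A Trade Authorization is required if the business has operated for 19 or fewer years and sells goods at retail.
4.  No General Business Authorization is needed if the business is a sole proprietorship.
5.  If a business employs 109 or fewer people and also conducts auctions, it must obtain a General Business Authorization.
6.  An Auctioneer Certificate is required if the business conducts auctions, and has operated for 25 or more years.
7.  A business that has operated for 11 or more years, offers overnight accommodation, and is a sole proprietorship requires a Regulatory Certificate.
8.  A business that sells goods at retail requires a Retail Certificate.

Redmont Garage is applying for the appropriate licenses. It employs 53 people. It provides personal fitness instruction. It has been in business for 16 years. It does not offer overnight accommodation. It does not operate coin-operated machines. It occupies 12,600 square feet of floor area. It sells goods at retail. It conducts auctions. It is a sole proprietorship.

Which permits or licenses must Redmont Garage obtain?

Retail Certificate, Trade Authorization

1. does not offer overnight accommodation → Innkeeper Registration not required.
2. sells goods at retail; years in business 16 > 9; employees 53 ≤ 55 → Annual Certificate not required.
3. years in business 16 ≤ 19; sells goods at retail → Trade Authorization required.
4. is a sole proprietorship → exempt from General Business Authorization.
5. employees 53 ≤ 109; conducts auctions → General Business Authorization required.
6. conducts auctions; years in business 16 < 25 → Auctioneer Certificate not required.
7. years in business 16 ≥ 11; does not offer overnight accommodation; is a sole proprietorship → Regulatory Certificate not required.
8. sells goods at retail → Retail Certificate required.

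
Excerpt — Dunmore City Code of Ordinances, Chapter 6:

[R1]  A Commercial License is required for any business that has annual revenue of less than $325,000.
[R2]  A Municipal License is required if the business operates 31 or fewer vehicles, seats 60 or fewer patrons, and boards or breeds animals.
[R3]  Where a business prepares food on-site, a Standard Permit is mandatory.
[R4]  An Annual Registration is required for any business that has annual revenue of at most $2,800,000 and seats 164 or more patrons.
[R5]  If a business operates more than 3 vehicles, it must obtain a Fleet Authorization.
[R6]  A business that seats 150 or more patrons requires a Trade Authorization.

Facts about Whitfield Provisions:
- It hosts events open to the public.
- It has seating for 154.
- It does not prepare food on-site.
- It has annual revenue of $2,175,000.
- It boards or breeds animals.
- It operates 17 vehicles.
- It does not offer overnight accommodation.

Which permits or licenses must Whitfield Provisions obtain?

[R1] revenue $2,175,000 ≥ $325,000 → Commercial License not required.
[R2] vehicles 17 ≤ 31; seating 154 > 60; boards or breeds animals → Municipal License not required.
[R3] does not prepare food on-site → Standard Permit not required.
[R4] revenue $2,175,000 ≤ $2,800,000; seating 154 < 164 → Annual Registration not required.
[R5] vehicles 17 > 3 → Fleet Authorization required.
[R6] seating 154 ≥ 150 → Trade Authorization required.

Fleet Authorization, Trade Authorization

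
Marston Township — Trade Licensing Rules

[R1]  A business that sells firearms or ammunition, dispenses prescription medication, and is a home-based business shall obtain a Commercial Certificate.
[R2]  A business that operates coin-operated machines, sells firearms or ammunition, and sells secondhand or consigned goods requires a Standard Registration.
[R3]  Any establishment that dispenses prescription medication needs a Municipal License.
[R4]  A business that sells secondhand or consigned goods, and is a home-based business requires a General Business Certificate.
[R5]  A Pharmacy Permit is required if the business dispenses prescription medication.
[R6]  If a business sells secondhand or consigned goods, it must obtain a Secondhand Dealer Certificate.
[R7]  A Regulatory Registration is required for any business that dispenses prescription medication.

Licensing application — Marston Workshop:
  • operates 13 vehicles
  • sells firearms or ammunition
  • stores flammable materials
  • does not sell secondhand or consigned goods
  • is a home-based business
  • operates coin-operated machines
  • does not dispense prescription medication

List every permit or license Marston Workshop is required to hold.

[R1] sells firearms or ammunition; does not dispense prescription medication; is a home-based business → Commercial Certificate not required.
[R2] operates coin-operated machines; sells firearms or ammunition; does not sell secondhand or consigned goods → Standard Registration not required.
[R3] does not dispense prescription medication → Municipal License not required.
[R4] does not sell secondhand or consigned goods; is a home-based business → General Business Certificate not required.
[R5] does not dispense prescription medication → Pharmacy Permit not required.
[R6] does not sell secondhand or consigned goods → Secondhand Dealer Certificate not required.
[R7] does not dispense prescription medication → Regulatory Registration not required.

None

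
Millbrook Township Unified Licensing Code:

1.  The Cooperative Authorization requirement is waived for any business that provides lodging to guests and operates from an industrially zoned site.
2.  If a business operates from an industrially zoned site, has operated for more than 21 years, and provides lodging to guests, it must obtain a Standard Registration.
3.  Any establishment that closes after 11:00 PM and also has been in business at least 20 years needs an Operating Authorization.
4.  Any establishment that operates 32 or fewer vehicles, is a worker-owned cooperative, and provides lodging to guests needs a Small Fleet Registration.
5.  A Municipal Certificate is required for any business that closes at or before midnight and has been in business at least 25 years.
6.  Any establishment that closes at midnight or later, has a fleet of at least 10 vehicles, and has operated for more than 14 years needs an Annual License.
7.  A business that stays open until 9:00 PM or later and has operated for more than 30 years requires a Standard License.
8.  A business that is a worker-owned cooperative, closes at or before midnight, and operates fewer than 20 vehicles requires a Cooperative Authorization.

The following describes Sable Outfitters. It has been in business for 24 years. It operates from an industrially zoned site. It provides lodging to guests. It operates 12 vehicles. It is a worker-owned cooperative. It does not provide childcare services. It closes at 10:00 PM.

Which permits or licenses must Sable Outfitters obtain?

1. provides lodging to guests; operates from an industrially zoned site → exempt from Cooperative Authorization.
2. operates from an industrially zoned site; years in business 24 > 21; provides lodging to guests → Standard Registration required.
3. closes 10:00 PM, at/before 11:00 PM; years in business 24 ≥ 20 → Operating Authorization not required.
4. vehicles 12 ≤ 32; is a worker-owned cooperative; provides lodging to guests → Small Fleet Registration required.
5. closes 10:00 PM, at/before midnight; years in business 24 < 25 → Municipal Certificate not required.
6. closes 10:00 PM, at/before midnight; vehicles 12 ≥ 10; years in business 24 > 14 → Annual License not required.
7. closes 10:00 PM, after 9:00 PM; years in business 24 ≤ 30 → Standard License not required.
8. is a worker-owned cooperative; closes 10:00 PM, at/before midnight; vehicles 12 < 20 → Cooperative Authorization required.

Small Fleet Registration, Standard Registration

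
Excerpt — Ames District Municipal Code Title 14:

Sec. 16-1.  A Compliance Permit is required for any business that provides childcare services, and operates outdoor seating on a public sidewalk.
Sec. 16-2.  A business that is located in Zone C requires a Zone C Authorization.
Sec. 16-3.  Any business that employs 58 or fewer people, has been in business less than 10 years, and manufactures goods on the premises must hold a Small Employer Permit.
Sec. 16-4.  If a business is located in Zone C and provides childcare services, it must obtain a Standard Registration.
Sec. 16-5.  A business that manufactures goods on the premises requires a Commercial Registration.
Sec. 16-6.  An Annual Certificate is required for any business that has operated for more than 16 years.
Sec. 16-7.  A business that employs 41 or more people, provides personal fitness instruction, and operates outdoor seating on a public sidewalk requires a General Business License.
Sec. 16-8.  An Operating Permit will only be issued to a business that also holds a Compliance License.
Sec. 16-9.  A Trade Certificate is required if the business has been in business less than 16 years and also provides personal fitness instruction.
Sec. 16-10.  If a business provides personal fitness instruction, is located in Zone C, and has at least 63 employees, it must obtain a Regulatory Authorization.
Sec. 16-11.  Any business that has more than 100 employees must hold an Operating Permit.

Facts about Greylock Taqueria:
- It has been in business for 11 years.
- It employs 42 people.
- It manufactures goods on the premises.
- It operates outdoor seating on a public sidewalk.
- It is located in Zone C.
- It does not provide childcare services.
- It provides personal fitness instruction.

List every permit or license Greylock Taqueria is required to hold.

Sec. 16-1. does not provide childcare services; operates outdoor seating on a public sidewalk → Compliance Permit not required.
Sec. 16-2. is located in Zone C → Zone C Authorization required.
Sec. 16-3. employees 42 ≤ 58; years in business 11 ≥ 10; manufactures goods on the premises → Small Employer Permit not required.
Sec. 16-4. is located in Zone C; does not provide childcare services → Standard Registration not required.
Sec. 16-5. manufactures goods on the premises → Commercial Registration required.
Sec. 16-6. years in business 11 ≤ 16 → Annual Certificate not required.
Sec. 16-7. employees 42 ≥ 41; provides personal fitness instruction; operates outdoor seating on a public sidewalk → General Business License required.
Sec. 16-8. Operating Permit is not required → no effect.
Sec. 16-9. years in business 11 < 16; provides personal fitness instruction → Trade Certificate required.
Sec. 16-10. provides personal fitness instruction; is located in Zone C; employees 42 < 63 → Regulatory Authorization not required.
Sec. 16-11. employees 42 ≤ 100 → Operating Permit not required.

Commercial Registration, General Business License, Trade Certificate, Zone C Authorization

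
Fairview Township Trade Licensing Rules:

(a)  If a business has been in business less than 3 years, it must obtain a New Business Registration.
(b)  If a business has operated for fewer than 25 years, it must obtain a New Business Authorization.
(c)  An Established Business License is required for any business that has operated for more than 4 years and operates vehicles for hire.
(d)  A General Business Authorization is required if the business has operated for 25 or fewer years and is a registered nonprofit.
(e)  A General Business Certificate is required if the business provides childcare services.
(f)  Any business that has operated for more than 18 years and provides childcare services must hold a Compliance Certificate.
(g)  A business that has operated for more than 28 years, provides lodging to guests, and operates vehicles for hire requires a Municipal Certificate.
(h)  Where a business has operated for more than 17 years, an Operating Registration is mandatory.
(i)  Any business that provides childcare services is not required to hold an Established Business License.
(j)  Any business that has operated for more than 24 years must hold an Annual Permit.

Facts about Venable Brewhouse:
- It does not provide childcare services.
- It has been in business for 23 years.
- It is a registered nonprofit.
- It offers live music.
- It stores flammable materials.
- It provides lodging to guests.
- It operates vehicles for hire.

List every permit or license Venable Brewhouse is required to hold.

(a) years in business 23 ≥ 3 → New Business Registration not required.
(b) years in business 23 < 25 → New Business Authorization required.
(c) years in business 23 > 4; operates vehicles for hire → Established Business License required.
(d) years in business 23 ≤ 25; is a registered nonprofit → General Business Authorization required.
(e) does not provide childcare services → General Business Certificate not required.
(f) years in business 23 > 18; does not provide childcare services → Compliance Certificate not required.
(g) years in business 23 ≤ 28; provides lodging to guests; operates vehicles for hire → Municipal Certificate not required.
(h) years in business 23 > 17 → Operating Registration required.
(i) does not provide childcare services → Established Business License exemption does not apply.
(j) years in business 23 ≤ 24 → Annual Permit not required.

Established Business License, General Business Authorization, New Business Authorization, Operating Registration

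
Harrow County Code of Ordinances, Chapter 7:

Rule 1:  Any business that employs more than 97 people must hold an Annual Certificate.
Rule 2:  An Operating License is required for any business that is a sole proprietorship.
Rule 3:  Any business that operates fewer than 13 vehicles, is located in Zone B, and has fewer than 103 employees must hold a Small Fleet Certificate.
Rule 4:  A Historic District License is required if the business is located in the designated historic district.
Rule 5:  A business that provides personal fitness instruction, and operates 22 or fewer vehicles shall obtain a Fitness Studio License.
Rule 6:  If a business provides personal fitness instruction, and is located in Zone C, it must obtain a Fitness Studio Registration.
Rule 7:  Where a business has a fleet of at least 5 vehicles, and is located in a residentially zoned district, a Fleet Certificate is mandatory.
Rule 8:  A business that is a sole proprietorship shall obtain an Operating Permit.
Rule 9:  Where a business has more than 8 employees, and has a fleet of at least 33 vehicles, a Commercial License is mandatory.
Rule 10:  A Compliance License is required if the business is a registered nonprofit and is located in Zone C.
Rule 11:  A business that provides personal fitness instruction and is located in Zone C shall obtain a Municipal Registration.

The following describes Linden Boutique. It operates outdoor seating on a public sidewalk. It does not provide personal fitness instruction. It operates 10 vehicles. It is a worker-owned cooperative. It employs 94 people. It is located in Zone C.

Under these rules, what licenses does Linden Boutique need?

None

Rule 1: employees 94 ≤ 97 → Annual Certificate not required.
Rule 2: is a worker-owned cooperative (not: is a sole proprietorship) → Operating License not required.
Rule 3: vehicles 10 < 13; is located in Zone C (not: is located in Zone B); employees 94 < 103 → Small Fleet Certificate not required.
Rule 4: is located in Zone C (not: is located in the designated historic district) → Historic District License not required.
Rule 5: does not provide personal fitness instruction; vehicles 10 ≤ 22 → Fitness Studio License not required.
Rule 6: does not provide personal fitness instruction; is located in Zone C → Fitness Studio Registration not required.
Rule 7: vehicles 10 ≥ 5; is located in Zone C (not: is located in a residentially zoned district) → Fleet Certificate not required.
Rule 8: is a worker-owned cooperative (not: is a sole proprietorship) → Operating Permit not required.
Rule 9: employees 94 > 8; vehicles 10 < 33 → Commercial License not required.
Rule 10: is a worker-owned cooperative (not: is a registered nonprofit); is located in Zone C → Compliance License not required.
Rule 11: does not provide personal fitness instruction; is located in Zone C → Municipal Registration not required.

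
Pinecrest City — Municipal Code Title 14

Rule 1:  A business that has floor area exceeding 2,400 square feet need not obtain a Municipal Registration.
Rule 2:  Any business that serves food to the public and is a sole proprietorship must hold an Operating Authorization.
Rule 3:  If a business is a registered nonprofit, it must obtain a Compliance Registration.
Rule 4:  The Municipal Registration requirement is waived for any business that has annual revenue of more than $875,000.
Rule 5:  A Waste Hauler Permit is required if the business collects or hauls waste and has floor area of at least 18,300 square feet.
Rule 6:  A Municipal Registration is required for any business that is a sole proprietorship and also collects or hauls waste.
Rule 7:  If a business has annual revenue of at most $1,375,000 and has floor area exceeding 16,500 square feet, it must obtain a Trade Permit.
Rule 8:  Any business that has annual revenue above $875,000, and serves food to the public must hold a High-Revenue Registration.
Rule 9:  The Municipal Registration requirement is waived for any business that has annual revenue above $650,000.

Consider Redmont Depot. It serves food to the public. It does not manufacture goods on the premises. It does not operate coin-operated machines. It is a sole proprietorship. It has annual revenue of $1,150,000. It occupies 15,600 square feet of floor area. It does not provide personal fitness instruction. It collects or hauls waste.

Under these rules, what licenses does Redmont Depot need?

Rule 1: floor area 15,600 square feet > 2,400 square feet → exempt from Municipal Registration.
Rule 2: serves food to the public; is a sole proprietorship → Operating Authorization required.
Rule 3: is a sole proprietorship (not: is a registered nonprofit) → Compliance Registration not required.
Rule 4: revenue $1,150,000 > $875,000 → exempt from Municipal Registration.
Rule 5: collects or hauls waste; floor area 15,600 square feet < 18,300 square feet → Waste Hauler Permit not required.
Rule 6: is a sole proprietorship; collects or hauls waste → Municipal Registration required.
Rule 7: revenue $1,150,000 ≤ $1,375,000; floor area 15,600 square feet ≤ 16,500 square feet → Trade Permit not required.
Rule 8: revenue $1,150,000 > $875,000; serves food to the public → High-Revenue Registration required.
Rule 9: revenue $1,150,000 > $650,000 → exempt from Municipal Registration.

High-Revenue Registration, Operating Authorization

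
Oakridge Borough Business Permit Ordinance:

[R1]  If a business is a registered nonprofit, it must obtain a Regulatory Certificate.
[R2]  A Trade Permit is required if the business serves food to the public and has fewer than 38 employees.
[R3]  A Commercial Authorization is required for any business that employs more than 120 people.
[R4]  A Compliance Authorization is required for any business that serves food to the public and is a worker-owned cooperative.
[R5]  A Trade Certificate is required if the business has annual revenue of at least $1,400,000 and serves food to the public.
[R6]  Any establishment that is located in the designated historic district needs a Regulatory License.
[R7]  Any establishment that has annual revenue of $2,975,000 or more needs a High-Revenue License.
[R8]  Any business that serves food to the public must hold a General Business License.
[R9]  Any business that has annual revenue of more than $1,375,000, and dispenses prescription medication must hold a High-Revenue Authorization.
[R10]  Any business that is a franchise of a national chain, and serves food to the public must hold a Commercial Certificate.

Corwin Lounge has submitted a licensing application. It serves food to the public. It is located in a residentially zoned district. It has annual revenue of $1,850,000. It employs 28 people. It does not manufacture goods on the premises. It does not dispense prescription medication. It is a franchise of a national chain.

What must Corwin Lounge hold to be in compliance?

[R1] is a franchise of a national chain (not: is a registered nonprofit) → Regulatory Certificate not required.
[R2] serves food to the public; employees 28 < 38 → Trade Permit required.
[R3] employees 28 ≤ 120 → Commercial Authorization not required.
[R4] serves food to the public; is a franchise of a national chain (not: is a worker-owned cooperative) → Compliance Authorization not required.
[R5] revenue $1,850,000 ≥ $1,400,000; serves food to the public → Trade Certificate required.
[R6] is located in a residentially zoned district (not: is located in the designated historic district) → Regulatory License not required.
[R7] revenue $1,850,000 < $2,975,000 → High-Revenue License not required.
[R8] serves food to the public → General Business License required.
[R9] revenue $1,850,000 > $1,375,000; does not dispense prescription medication → High-Revenue Authorization not required.
[R10] is a franchise of a national chain; serves food to the public → Commercial Certificate required.

Commercial Certificate, General Business License, Trade Certificate, Trade Permit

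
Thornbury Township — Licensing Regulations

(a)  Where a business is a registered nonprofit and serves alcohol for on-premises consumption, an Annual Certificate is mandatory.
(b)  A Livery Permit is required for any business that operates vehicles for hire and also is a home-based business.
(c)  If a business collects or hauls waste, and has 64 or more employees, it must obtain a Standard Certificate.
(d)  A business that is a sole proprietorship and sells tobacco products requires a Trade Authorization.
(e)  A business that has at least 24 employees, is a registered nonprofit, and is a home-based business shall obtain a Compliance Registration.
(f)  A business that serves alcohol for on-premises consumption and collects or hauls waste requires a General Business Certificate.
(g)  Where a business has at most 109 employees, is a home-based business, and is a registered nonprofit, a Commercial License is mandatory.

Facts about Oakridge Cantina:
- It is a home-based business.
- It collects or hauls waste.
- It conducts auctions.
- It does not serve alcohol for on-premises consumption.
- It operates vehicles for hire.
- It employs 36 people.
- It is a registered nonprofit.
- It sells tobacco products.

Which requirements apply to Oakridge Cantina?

(a) is a registered nonprofit; does not serve alcohol for on-premises consumption → Annual Certificate not required.
(b) operates vehicles for hire; is a home-based business → Livery Permit required.
(c) collects or hauls waste; employees 36 < 64 → Standard Certificate not required.
(d) is a registered nonprofit (not: is a sole proprietorship); sells tobacco products → Trade Authorization not required.
(e) employees 36 ≥ 24; is a registered nonprofit; is a home-based business → Compliance Registration required.
(f) does not serve alcohol for on-premises consumption; collects or hauls waste → General Business Certificate not required.
(g) employees 36 ≤ 109; is a home-based business; is a registered nonprofit → Commercial License required.

Commercial License, Compliance Registration, Livery Permit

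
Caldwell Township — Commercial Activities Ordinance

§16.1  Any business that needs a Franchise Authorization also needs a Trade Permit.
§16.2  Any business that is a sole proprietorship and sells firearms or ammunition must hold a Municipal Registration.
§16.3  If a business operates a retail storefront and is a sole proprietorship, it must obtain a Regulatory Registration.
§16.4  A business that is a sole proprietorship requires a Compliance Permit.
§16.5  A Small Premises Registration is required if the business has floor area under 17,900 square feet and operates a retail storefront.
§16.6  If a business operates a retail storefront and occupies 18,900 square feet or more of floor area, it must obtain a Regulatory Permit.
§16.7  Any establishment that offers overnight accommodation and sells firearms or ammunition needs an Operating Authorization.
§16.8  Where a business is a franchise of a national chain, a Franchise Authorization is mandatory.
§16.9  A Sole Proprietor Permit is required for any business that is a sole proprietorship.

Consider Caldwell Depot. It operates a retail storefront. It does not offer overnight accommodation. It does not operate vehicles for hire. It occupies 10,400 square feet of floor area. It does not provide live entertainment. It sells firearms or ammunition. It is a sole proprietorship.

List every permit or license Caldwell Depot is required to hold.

§16.1 Franchise Authorization is not required → no effect.
§16.2 is a sole proprietorship; sells firearms or ammunition → Municipal Registration required.
§16.3 operates a retail storefront; is a sole proprietorship → Regulatory Registration required.
§16.4 is a sole proprietorship → Compliance Permit required.
§16.5 floor area 10,400 square feet < 17,900 square feet; operates a retail storefront → Small Premises Registration required.
§16.6 operates a retail storefront; floor area 10,400 square feet < 18,900 square feet → Regulatory Permit not required.
§16.7 does not offer overnight accommodation; sells firearms or ammunition → Operating Authorization not required.
§16.8 is a sole proprietorship (not: is a franchise of a national chain) → Franchise Authorization not required.
§16.9 is a sole proprietorship → Sole Proprietor Permit required.

Compliance Permit, Municipal Registration, Regulatory Registration, Small Premises Registration, Sole Proprietor Permit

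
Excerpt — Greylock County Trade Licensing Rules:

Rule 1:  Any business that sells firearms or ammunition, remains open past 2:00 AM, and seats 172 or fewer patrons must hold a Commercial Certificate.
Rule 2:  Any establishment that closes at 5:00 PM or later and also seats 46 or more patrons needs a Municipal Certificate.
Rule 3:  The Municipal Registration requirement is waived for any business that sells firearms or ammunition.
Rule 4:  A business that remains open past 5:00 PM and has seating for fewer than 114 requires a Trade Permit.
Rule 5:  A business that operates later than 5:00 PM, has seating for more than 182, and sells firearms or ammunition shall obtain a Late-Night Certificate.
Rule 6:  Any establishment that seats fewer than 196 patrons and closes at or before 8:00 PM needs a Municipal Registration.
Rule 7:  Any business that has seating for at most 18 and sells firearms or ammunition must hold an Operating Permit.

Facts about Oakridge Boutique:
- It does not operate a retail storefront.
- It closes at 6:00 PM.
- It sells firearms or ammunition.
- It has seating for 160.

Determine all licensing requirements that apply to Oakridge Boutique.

Rule 1: sells firearms or ammunition; closes 6:00 PM, at/before 2:00 AM; seating 160 ≤ 172 → Commercial Certificate not required.
Rule 2: closes 6:00 PM, after 5:00 PM; seating 160 ≥ 46 → Municipal Certificate required.
Rule 3: sells firearms or ammunition → exempt from Municipal Registration.
Rule 4: closes 6:00 PM, after 5:00 PM; seating 160 ≥ 114 → Trade Permit not required.
Rule 5: closes 6:00 PM, after 5:00 PM; seating 160 ≤ 182; sells firearms or ammunition → Late-Night Certificate not required.
Rule 6: seating 160 < 196; closes 6:00 PM, at/before 8:00 PM → Municipal Registration required.
Rule 7: seating 160 > 18; sells firearms or ammunition → Operating Permit not required.

Municipal Certificate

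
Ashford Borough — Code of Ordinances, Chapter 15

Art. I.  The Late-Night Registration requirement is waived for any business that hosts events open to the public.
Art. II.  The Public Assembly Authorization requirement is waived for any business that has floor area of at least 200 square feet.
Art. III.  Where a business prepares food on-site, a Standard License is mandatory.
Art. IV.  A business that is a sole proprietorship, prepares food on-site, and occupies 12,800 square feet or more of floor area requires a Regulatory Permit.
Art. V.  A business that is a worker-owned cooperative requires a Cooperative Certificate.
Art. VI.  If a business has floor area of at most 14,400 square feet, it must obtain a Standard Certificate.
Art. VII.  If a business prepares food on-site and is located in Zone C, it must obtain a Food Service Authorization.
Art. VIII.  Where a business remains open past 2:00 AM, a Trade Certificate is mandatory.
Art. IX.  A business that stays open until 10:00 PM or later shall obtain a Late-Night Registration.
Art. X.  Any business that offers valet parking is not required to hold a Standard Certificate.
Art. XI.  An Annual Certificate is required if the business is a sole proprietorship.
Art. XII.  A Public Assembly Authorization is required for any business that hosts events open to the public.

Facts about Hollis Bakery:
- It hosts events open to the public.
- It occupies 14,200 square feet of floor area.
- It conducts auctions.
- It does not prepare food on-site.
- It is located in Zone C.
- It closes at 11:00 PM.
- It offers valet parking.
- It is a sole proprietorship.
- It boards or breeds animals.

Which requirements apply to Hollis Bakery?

Art. I. hosts events open to the public → exempt from Late-Night Registration.
Art. II. floor area 14,200 square feet ≥ 200 square feet → exempt from Public Assembly Authorization.
Art. III. does not prepare food on-site → Standard License not required.
Art. IV. is a sole proprietorship; does not prepare food on-site; floor area 14,200 square feet ≥ 12,800 square feet → Regulatory Permit not required.
Art. V. is a sole proprietorship (not: is a worker-owned cooperative) → Cooperative Certificate not required.
Art. VI. floor area 14,200 square feet ≤ 14,400 square feet → Standard Certificate required.
Art. VII. does not prepare food on-site; is located in Zone C → Food Service Authorization not required.
Art. VIII. closes 11:00 PM, at/before 2:00 AM → Trade Certificate not required.
Art. IX. closes 11:00 PM, after 10:00 PM → Late-Night Registration required.
Art. X. offers valet parking → exempt from Standard Certificate.
Art. XI. is a sole proprietorship → Annual Certificate required.
Art. XII. hosts events open to the public → Public Assembly Authorization required.

Annual Certificate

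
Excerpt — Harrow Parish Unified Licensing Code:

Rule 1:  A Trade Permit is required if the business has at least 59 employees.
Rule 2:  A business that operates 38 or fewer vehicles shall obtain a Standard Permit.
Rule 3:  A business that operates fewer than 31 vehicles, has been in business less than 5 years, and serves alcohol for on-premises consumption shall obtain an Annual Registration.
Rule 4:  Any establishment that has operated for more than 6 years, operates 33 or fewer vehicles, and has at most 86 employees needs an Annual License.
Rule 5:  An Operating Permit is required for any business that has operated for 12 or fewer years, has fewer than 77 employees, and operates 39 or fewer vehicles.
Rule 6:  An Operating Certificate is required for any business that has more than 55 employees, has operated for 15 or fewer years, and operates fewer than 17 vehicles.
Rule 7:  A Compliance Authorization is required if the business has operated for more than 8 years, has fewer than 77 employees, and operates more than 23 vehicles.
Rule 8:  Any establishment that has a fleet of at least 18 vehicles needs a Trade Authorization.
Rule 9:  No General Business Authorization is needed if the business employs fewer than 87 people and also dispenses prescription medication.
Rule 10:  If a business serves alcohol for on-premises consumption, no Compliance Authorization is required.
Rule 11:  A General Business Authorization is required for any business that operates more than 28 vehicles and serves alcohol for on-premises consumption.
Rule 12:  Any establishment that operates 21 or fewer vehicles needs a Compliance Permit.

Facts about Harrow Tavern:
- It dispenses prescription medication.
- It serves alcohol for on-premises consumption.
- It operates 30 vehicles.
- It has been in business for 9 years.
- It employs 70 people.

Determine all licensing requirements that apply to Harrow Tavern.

Rule 1: employees 70 ≥ 59 → Trade Permit required.
Rule 2: vehicles 30 ≤ 38 → Standard Permit required.
Rule 3: vehicles 30 < 31; years in business 9 ≥ 5; serves alcohol for on-premises consumption → Annual Registration not required.
Rule 4: years in business 9 > 6; vehicles 30 ≤ 33; employees 70 ≤ 86 → Annual License required.
Rule 5: years in business 9 ≤ 12; employees 70 < 77; vehicles 30 ≤ 39 → Operating Permit required.
Rule 6: employees 70 > 55; years in business 9 ≤ 15; vehicles 30 ≥ 17 → Operating Certificate not required.
Rule 7: years in business 9 > 8; employees 70 < 77; vehicles 30 > 23 → Compliance Authorization required.
Rule 8: vehicles 30 ≥ 18 → Trade Authorization required.
Rule 9: employees 70 < 87; dispenses prescription medication → exempt from General Business Authorization.
Rule 10: serves alcohol for on-premises consumption → exempt from Compliance Authorization.
Rule 11: vehicles 30 > 28; serves alcohol for on-premises consumption → General Business Authorization required.
Rule 12: vehicles 30 > 21 → Compliance Permit not required.

Annual License, Operating Permit, Standard Permit, Trade Authorization, Trade Permit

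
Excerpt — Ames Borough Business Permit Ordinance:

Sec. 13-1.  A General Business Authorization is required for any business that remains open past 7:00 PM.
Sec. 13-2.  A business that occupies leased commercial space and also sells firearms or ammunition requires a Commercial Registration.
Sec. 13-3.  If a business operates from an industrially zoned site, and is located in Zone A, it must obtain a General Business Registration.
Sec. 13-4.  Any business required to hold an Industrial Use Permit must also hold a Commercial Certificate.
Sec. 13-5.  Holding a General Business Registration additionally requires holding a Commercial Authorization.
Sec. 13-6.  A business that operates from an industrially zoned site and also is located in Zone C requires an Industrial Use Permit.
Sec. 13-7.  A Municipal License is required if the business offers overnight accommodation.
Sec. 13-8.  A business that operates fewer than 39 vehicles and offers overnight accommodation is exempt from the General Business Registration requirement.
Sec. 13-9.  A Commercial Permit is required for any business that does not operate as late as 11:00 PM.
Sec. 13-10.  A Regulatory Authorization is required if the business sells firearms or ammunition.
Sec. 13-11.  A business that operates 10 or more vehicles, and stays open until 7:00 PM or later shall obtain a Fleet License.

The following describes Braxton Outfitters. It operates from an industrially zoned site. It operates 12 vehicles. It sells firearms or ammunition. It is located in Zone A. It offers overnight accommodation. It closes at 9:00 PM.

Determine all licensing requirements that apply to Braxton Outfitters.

Commercial Permit, Fleet License, General Business Authorization, Municipal License, Regulatory Authorization

Sec. 13-1. closes 9:00 PM, after 7:00 PM → General Business Authorization required.
Sec. 13-2. operates from an industrially zoned site (not: occupies leased commercial space); sells firearms or ammunition → Commercial Registration not required.
Sec. 13-3. operates from an industrially zoned site; is located in Zone A → General Business Registration required.
Sec. 13-4. Industrial Use Permit is not required → no effect.
Sec. 13-5. General Business Registration is not required → no effect.
Sec. 13-6. operates from an industrially zoned site; is located in Zone A (not: is located in Zone C) → Industrial Use Permit not required.
Sec. 13-7. offers overnight accommodation → Municipal License required.
Sec. 13-8. vehicles 12 < 39; offers overnight accommodation → exempt from General Business Registration.
Sec. 13-9. closes 9:00 PM, at/before 11:00 PM → Commercial Permit required.
Sec. 13-10. sells firearms or ammunition → Regulatory Authorization required.
Sec. 13-11. vehicles 12 ≥ 10; closes 9:00 PM, after 7:00 PM → Fleet License required.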